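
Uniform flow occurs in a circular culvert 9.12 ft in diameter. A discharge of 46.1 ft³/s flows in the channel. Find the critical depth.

At critical depth, Q² T / (g A³) = 1, i.e. A³/T = Q²/g = 46.1²/32.2 = 66.
Trying y = 1.75 ft: A³/T = 93.75 — over.
Trying y = 1.6 ft: A³/T = 65.96 — close enough.

y_c = 1.6 ft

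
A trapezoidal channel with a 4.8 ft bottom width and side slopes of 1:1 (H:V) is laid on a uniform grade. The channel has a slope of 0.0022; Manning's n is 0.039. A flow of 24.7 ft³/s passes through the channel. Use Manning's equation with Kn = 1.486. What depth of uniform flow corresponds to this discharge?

Manning's equation rearranged: A R^(2/3) = nQ / (1.486·√S) = 0.039 × 24.7 / (1.486 × √0.0022) = 13.82.
Try y = 1.31 ft: A R^(2/3) = 7.687 — short.
Try y = 2.17 ft: A R^(2/3) = 18.77 — over.
Try y = 1.83 ft: A R^(2/3) = 13.82 — matches.

y_n = 1.83 ft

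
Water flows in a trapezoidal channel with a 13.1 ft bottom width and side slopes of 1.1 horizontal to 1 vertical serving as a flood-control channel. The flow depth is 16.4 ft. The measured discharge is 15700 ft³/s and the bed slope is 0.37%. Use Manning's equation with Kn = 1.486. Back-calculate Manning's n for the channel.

With bottom width b = 13.1 ft and side slope z = 1.1: A = (b + zy)y = (13.1 + 1.1×16.4)×16.4 = 510.7 ft²; P = b + 2y√(1+z²) = 13.1 + 2×16.4×1.487 = 61.86 ft.
Hydraulic radius R = A/P = 510.7/61.86 = 8.256 ft.
Rearranging Manning's equation: n = (1.486/Q) A R^(2/3) S^(1/2) = (1.486/15700) × 510.7 × 8.256^(2/3) × √0.0037 = 0.012.

n = 0.012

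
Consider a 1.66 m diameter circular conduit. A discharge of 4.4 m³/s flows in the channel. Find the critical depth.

At critical depth, Q² T / (g A³) = 1, i.e. A³/T = Q²/g = 4.4²/9.81 = 1.973.
Try y = 0.859 m: A³/T = 0.8703 — short.
Try y = 1.34 m: A³/T = 5.009 — over.
Try y = 1.06 m: A³/T = 1.947 — ≈ 1.973.

y_c = 1.06 m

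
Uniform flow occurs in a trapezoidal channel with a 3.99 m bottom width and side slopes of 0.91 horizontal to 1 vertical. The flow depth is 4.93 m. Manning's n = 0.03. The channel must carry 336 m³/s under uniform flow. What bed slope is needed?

S = 0.018

With bottom width b = 3.99 m and side slope z = 0.91: A = (b + zy)y = (3.99 + 0.91×4.93)×4.93 = 41.79 m²; P = b + 2y√(1+z²) = 3.99 + 2×4.93×1.352 = 17.32 m.
Hydraulic radius R = A/P = 41.79/17.32 = 2.413 m.
From Manning's equation, S = [nQ / (1 A R^(2/3))]² = [0.03 × 336 / (1 × 41.79 × 2.413^(2/3))]² = 0.018.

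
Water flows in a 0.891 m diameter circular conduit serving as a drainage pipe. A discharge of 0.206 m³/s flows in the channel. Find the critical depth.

y_c = 0.261 m

At critical depth, Q² T / (g A³) = 1, i.e. A³/T = Q²/g = 0.206²/9.81 = 0.004326.
Try y = 0.223 m: A³/T = 0.002358 — short.
Try y = 0.289 m: A³/T = 0.006451 — over.
Try y = 0.261 m: A³/T = 0.004347 — matches.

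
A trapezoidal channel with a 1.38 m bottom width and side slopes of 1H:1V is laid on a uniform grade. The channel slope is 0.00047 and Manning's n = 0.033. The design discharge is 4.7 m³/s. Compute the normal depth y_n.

y_n = 2.08 m

Manning's equation rearranged: A R^(2/3) = nQ / (1·√S) = 0.033 × 4.7 / (√0.00047) = 7.154.
Trying y = 1.82 m: A R^(2/3) = 5.398 — too small.
Trying y = 2.45 m: A R^(2/3) = 10.18 — too large.
Trying y = 2.08 m: A R^(2/3) = 7.153 — close enough.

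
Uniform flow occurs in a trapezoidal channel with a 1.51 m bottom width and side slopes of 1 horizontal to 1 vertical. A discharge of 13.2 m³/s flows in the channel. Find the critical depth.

y_c = 1.45 m

At critical depth, Q² T / (g A³) = 1, i.e. A³/T = Q²/g = 13.2²/9.81 = 17.76.
Try y = 1.29 m: A³/T = 11.52 — too small.
Try y = 1.45 m: A³/T = 17.93 — ≈ 17.76.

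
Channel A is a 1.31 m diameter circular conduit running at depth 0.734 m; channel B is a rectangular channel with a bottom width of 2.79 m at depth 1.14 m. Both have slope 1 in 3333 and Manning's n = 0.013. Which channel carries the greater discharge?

Channel A: For a circular section of diameter D = 1.31 m at depth y = 0.734 m, the central angle is θ = 2 arccos(1 − 2y/D) = 3.383 rad. Then A = (D²/8)(θ − sin θ) = 0.7771 m² and P = Dθ/2 = 2.216 m. Hydraulic radius R = A/P = 0.7771/2.216 = 0.3507 m. Q_A = (1/0.013)·0.7771·0.3507^(2/3)·√0.0003 = 0.5149 m³/s.
Channel B: Flow area A = b·y = 2.79 × 1.14 = 3.181 m². Wetted perimeter P = b + 2y = 2.79 + 2×1.14 = 5.07 m. Hydraulic radius R = A/P = 3.181/5.07 = 0.6273 m. Q_B = (1/0.013)·3.181·0.6273^(2/3)·√0.0003 = 3.106 m³/s.
Q_A = 0.5149 m³/s vs Q_B = 3.106 m³/s, so channel B carries more.

channel B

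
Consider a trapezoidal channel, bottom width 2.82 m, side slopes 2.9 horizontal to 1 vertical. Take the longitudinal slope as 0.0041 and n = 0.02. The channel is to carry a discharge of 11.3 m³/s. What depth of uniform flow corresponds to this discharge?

y_n = 0.914 m

Manning's equation rearranged: A R^(2/3) = nQ / (1·√S) = 0.02 × 11.3 / (√0.0041) = 3.53.
Trying y = 0.661 m: A R^(2/3) = 1.853 — low.
Trying y = 1.09 m: A R^(2/3) = 5.069 — high.
Trying y = 0.914 m: A R^(2/3) = 3.53 — ≈ 3.53.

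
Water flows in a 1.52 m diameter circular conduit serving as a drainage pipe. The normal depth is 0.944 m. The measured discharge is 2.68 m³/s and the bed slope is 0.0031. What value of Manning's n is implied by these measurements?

n = 0.014

For a circular section of diameter D = 1.52 m at depth y = 0.944 m, the central angle is θ = 2 arccos(1 − 2y/D) = 3.631 rad. Then A = (D²/8)(θ − sin θ) = 1.184 m² and P = Dθ/2 = 2.759 m.
Hydraulic radius R = A/P = 1.184/2.759 = 0.4292 m.
Rearranging Manning's equation: n = (1/Q) A R^(2/3) S^(1/2) = (1/2.68) × 1.184 × 0.4292^(2/3) × √0.0031 = 0.014.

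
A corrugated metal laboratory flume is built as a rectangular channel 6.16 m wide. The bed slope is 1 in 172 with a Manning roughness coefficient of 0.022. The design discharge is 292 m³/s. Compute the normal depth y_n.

y_n = 8.02 m

Manning's equation rearranged: A R^(2/3) = nQ / (1·√S) = 0.022 × 292 / (√0.005814) = 84.25.
Trying y = 9.61 m: A R^(2/3) = 104.1 — over.
Trying y = 7.12 m: A R^(2/3) = 73.06 — short.
Trying y = 8.02 m: A R^(2/3) = 84.21 — matches.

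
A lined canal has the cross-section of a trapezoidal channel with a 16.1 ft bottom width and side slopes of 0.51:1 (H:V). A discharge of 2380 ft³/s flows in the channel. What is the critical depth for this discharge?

At critical depth, Q² T / (g A³) = 1, i.e. A³/T = Q²/g = 2380²/32.2 = 175900.
At y = 7.09 ft: A³/T = 117100 — short.
At y = 9.8 ft: A³/T = 338700 — over.
At y = 8.03 ft: A³/T = 175600 — ≈ 175900.

y_c = 8.03 ft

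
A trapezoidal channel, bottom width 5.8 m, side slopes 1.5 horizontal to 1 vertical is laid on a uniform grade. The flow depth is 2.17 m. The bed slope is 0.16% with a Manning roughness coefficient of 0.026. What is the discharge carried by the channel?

Q = 38.6 m³/s

With bottom width b = 5.8 m and side slope z = 1.5: A = (b + zy)y = (5.8 + 1.5×2.17)×2.17 = 19.65 m²; P = b + 2y√(1+z²) = 5.8 + 2×2.17×1.803 = 13.62 m.
Hydraulic radius R = A/P = 19.65/13.62 = 1.442 m.
Manning's equation: Q = (1/n) A R^(2/3) S^(1/2) = (1/0.026) × 19.65 × 1.442^(2/3) × 0.0016^(1/2) = 38.6 m³/s.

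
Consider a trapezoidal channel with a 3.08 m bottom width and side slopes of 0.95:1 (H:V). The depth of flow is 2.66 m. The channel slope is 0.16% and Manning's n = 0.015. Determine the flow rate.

With bottom width b = 3.08 m and side slope z = 0.95: A = (b + zy)y = (3.08 + 0.95×2.66)×2.66 = 14.91 m²; P = b + 2y√(1+z²) = 3.08 + 2×2.66×1.379 = 10.42 m.
Hydraulic radius R = A/P = 14.91/10.42 = 1.432 m.
Manning's equation: Q = (1/n) A R^(2/3) S^(1/2) = (1/0.015) × 14.91 × 1.432^(2/3) × 0.0016^(1/2) = 50.5 m³/s.

Q = 50.5 m³/s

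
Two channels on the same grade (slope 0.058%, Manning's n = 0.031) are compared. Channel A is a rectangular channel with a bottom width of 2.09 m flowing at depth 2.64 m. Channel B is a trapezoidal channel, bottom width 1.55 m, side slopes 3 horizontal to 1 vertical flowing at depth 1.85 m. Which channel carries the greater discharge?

Channel A: Flow area A = b·y = 2.09 × 2.64 = 5.518 m². Wetted perimeter P = b + 2y = 2.09 + 2×2.64 = 7.37 m. Hydraulic radius R = A/P = 5.518/7.37 = 0.7487 m. Q_A = (1/0.031)·5.518·0.7487^(2/3)·√0.00058 = 3.534 m³/s.
Channel B: With bottom width b = 1.55 m and side slope z = 3: A = (b + zy)y = (1.55 + 3×1.85)×1.85 = 13.14 m²; P = b + 2y√(1+z²) = 1.55 + 2×1.85×3.162 = 13.25 m. Hydraulic radius R = A/P = 13.14/13.25 = 0.9913 m. Q_B = (1/0.031)·13.14·0.9913^(2/3)·√0.00058 = 10.14 m³/s.
Q_A = 3.534 m³/s vs Q_B = 10.14 m³/s, so channel B carries more.

channel B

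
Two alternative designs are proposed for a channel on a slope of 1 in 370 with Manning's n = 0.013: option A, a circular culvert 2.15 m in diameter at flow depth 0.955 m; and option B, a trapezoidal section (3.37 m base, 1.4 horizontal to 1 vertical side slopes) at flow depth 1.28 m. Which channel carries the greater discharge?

Channel A: For a circular section of diameter D = 2.15 m at depth y = 0.955 m, the central angle is θ = 2 arccos(1 − 2y/D) = 2.918 rad. Then A = (D²/8)(θ − sin θ) = 1.558 m² and P = Dθ/2 = 3.137 m. Hydraulic radius R = A/P = 1.558/3.137 = 0.4966 m. Q_A = (1/0.013)·1.558·0.4966^(2/3)·√0.002703 = 3.907 m³/s.
Channel B: With bottom width b = 3.37 m and side slope z = 1.4: A = (b + zy)y = (3.37 + 1.4×1.28)×1.28 = 6.607 m²; P = b + 2y√(1+z²) = 3.37 + 2×1.28×1.72 = 7.774 m. Hydraulic radius R = A/P = 6.607/7.774 = 0.8499 m. Q_B = (1/0.013)·6.607·0.8499^(2/3)·√0.002703 = 23.71 m³/s.
Q_A = 3.907 m³/s vs Q_B = 23.71 m³/s, so channel B carries more.

channel B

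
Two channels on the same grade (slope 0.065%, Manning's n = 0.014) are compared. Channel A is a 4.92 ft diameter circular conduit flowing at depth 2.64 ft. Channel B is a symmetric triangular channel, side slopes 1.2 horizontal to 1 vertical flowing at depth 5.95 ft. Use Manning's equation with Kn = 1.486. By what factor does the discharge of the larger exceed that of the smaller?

6

Channel A: For a circular section of diameter D = 4.92 ft at depth y = 2.64 ft, the central angle is θ = 2 arccos(1 − 2y/D) = 3.288 rad. Then A = (D²/8)(θ − sin θ) = 10.39 ft² and P = Dθ/2 = 8.089 ft. Hydraulic radius R = A/P = 10.39/8.089 = 1.285 ft. Q_A = (1.486/0.014)·10.39·1.285^(2/3)·√0.00065 = 33.23 ft³/s.
Channel B: For a triangular section with side slope z = 1.2: A = zy² = 1.2×5.95² = 42.48 ft²; P = 2y√(1+z²) = 2×5.95×1.562 = 18.59 ft. Hydraulic radius R = A/P = 42.48/18.59 = 2.285 ft. Q_B = (1.486/0.014)·42.48·2.285^(2/3)·√0.00065 = 199.5 ft³/s.
The larger discharge is 199.5 ft³/s and the smaller is 33.23 ft³/s; the ratio is 6.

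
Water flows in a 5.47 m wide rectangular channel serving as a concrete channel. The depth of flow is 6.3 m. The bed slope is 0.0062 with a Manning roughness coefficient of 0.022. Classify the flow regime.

subcritical

Flow area A = b·y = 5.47 × 6.3 = 34.46 m². Wetted perimeter P = b + 2y = 5.47 + 2×6.3 = 18.07 m.
Hydraulic radius R = A/P = 34.46/18.07 = 1.907 m.
V = (1/n) R^(2/3) √S = (1/0.022) × 1.907^(2/3) × √0.0062 = 5.504 m/s. Hydraulic depth D_h = A/T = 34.46/5.47 = 6.3 m.
Froude number Fr = V/√(g·D_h) = 5.504/√(9.81×6.3) = 0.7, which is less than 1, so the flow is subcritical.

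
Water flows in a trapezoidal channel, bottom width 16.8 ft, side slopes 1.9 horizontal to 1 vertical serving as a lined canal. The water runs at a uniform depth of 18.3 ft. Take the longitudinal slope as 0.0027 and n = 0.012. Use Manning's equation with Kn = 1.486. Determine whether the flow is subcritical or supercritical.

supercritical

With bottom width b = 16.8 ft and side slope z = 1.9: A = (b + zy)y = (16.8 + 1.9×18.3)×18.3 = 943.7 ft²; P = b + 2y√(1+z²) = 16.8 + 2×18.3×2.147 = 95.38 ft.
Hydraulic radius R = A/P = 943.7/95.38 = 9.894 ft.
V = (1.486/n) R^(2/3) √S = (1.486/0.012) × 9.894^(2/3) × √0.0027 = 29.66 ft/s. Hydraulic depth D_h = A/T = 943.7/86.34 = 10.93 ft.
Froude number Fr = V/√(g·D_h) = 29.66/√(32.2×10.93) = 1.58, which is greater than 1, so the flow is supercritical.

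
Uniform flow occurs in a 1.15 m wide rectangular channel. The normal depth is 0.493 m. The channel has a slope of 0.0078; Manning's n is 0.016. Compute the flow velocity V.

Flow area A = b·y = 1.15 × 0.493 = 0.5669 m². Wetted perimeter P = b + 2y = 1.15 + 2×0.493 = 2.136 m.
Hydraulic radius R = A/P = 0.5669/2.136 = 0.2654 m.
From Manning's equation, V = (1/n) R^(2/3) S^(1/2) = (1/0.016) × 0.2654^(2/3) × 0.0078^(1/2) = 2.28 m/s.

V = 2.28 m/s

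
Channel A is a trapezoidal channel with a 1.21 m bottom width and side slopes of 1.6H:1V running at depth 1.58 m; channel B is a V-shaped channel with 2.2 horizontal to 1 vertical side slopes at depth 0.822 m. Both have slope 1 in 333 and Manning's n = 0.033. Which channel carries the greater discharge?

channel A

Channel A: With bottom width b = 1.21 m and side slope z = 1.6: A = (b + zy)y = (1.21 + 1.6×1.58)×1.58 = 5.906 m²; P = b + 2y√(1+z²) = 1.21 + 2×1.58×1.887 = 7.172 m. Hydraulic radius R = A/P = 5.906/7.172 = 0.8235 m. Q_A = (1/0.033)·5.906·0.8235^(2/3)·√0.003003 = 8.616 m³/s.
Channel B: For a triangular section with side slope z = 2.2: A = zy² = 2.2×0.822² = 1.487 m²; P = 2y√(1+z²) = 2×0.822×2.417 = 3.973 m. Hydraulic radius R = A/P = 1.487/3.973 = 0.3742 m. Q_B = (1/0.033)·1.487·0.3742^(2/3)·√0.003003 = 1.282 m³/s.
Q_A = 8.616 m³/s vs Q_B = 1.282 m³/s, so channel A carries more.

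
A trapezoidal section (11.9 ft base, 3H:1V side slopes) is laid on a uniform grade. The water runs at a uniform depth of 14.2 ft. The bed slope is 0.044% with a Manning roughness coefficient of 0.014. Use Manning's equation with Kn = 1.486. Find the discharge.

Q = 6670 ft³/s

With bottom width b = 11.9 ft and side slope z = 3: A = (b + zy)y = (11.9 + 3×14.2)×14.2 = 773.9 ft²; P = b + 2y√(1+z²) = 11.9 + 2×14.2×3.162 = 101.7 ft.
Hydraulic radius R = A/P = 773.9/101.7 = 7.609 ft.
Manning's equation: Q = (1.486/n) A R^(2/3) S^(1/2) = (1.486/0.014) × 773.9 × 7.609^(2/3) × 0.00044^(1/2) = 6670 ft³/s.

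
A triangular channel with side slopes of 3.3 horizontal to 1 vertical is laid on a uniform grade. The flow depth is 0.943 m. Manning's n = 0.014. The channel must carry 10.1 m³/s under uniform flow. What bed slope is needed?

For a triangular section with side slope z = 3.3: A = zy² = 3.3×0.943² = 2.935 m²; P = 2y√(1+z²) = 2×0.943×3.448 = 6.503 m.
Hydraulic radius R = A/P = 2.935/6.503 = 0.4512 m.
From Manning's equation, S = [nQ / (1 A R^(2/3))]² = [0.014 × 10.1 / (1 × 2.935 × 0.4512^(2/3))]² = 0.00671.

S = 0.00671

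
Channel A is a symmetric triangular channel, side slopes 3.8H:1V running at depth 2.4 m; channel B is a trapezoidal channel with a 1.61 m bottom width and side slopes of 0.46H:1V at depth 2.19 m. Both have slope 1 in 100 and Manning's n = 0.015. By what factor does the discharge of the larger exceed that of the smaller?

Channel A: For a triangular section with side slope z = 3.8: A = zy² = 3.8×2.4² = 21.89 m²; P = 2y√(1+z²) = 2×2.4×3.929 = 18.86 m. Hydraulic radius R = A/P = 21.89/18.86 = 1.16 m. Q_A = (1/0.015)·21.89·1.16^(2/3)·√0.01 = 161.1 m³/s.
Channel B: With bottom width b = 1.61 m and side slope z = 0.46: A = (b + zy)y = (1.61 + 0.46×2.19)×2.19 = 5.732 m²; P = b + 2y√(1+z²) = 1.61 + 2×2.19×1.101 = 6.431 m. Hydraulic radius R = A/P = 5.732/6.431 = 0.8913 m. Q_B = (1/0.015)·5.732·0.8913^(2/3)·√0.01 = 35.39 m³/s.
The larger discharge is 161.1 m³/s and the smaller is 35.39 m³/s; the ratio is 4.55.

4.55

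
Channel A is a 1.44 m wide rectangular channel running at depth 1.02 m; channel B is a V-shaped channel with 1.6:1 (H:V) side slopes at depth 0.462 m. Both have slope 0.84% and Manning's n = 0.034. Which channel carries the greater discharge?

channel A

Channel A: Flow area A = b·y = 1.44 × 1.02 = 1.469 m². Wetted perimeter P = b + 2y = 1.44 + 2×1.02 = 3.48 m. Hydraulic radius R = A/P = 1.469/3.48 = 0.4221 m. Q_A = (1/0.034)·1.469·0.4221^(2/3)·√0.0084 = 2.228 m³/s.
Channel B: For a triangular section with side slope z = 1.6: A = zy² = 1.6×0.462² = 0.3415 m²; P = 2y√(1+z²) = 2×0.462×1.887 = 1.743 m. Hydraulic radius R = A/P = 0.3415/1.743 = 0.1959 m. Q_B = (1/0.034)·0.3415·0.1959^(2/3)·√0.0084 = 0.3105 m³/s.
Q_A = 2.228 m³/s vs Q_B = 0.3105 m³/s, so channel A carries more.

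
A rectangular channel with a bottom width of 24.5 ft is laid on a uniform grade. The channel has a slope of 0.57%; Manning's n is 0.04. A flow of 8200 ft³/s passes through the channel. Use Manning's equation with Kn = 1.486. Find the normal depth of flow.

Manning's equation rearranged: A R^(2/3) = nQ / (1.486·√S) = 0.04 × 8200 / (1.486 × √0.0057) = 2924.
Try y = 21 ft: A R^(2/3) = 2013 — short.
Try y = 33.5 ft: A R^(2/3) = 3543 — over.
Try y = 28.5 ft: A R^(2/3) = 2924 — close enough.

y_n = 28.5 ft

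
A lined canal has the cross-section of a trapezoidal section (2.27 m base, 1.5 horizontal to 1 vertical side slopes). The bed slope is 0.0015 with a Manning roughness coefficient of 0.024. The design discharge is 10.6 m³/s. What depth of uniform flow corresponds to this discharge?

y_n = 1.54 m

Manning's equation rearranged: A R^(2/3) = nQ / (1·√S) = 0.024 × 10.6 / (√0.0015) = 6.569.
Try y = 1.26 m: A R^(2/3) = 4.401 — short.
Try y = 1.76 m: A R^(2/3) = 8.659 — over.
Try y = 1.54 m: A R^(2/3) = 6.583 — ≈ 6.569.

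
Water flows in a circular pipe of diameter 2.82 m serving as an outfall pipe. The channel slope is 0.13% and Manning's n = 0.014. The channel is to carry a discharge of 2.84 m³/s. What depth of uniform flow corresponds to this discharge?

y_n = 0.905 m

Manning's equation rearranged: A R^(2/3) = nQ / (1·√S) = 0.014 × 2.84 / (√0.0013) = 1.103.
Try y = 0.981 m: A R^(2/3) = 1.286 — too large.
Try y = 0.905 m: A R^(2/3) = 1.103 — ≈ 1.103.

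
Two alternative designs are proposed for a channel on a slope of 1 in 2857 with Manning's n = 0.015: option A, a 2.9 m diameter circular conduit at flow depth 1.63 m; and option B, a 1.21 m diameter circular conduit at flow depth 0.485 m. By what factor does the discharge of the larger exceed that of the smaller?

18.4

Channel A: For a circular section of diameter D = 2.9 m at depth y = 1.63 m, the central angle is θ = 2 arccos(1 − 2y/D) = 3.391 rad. Then A = (D²/8)(θ − sin θ) = 3.823 m² and P = Dθ/2 = 4.916 m. Hydraulic radius R = A/P = 3.823/4.916 = 0.7777 m. Q_A = (1/0.015)·3.823·0.7777^(2/3)·√0.00035 = 4.033 m³/s.
Channel B: For a circular section of diameter D = 1.21 m at depth y = 0.485 m, the central angle is θ = 2 arccos(1 − 2y/D) = 2.742 rad. Then A = (D²/8)(θ − sin θ) = 0.4307 m² and P = Dθ/2 = 1.659 m. Hydraulic radius R = A/P = 0.4307/1.659 = 0.2596 m. Q_B = (1/0.015)·0.4307·0.2596^(2/3)·√0.00035 = 0.2186 m³/s.
The larger discharge is 4.033 m³/s and the smaller is 0.2186 m³/s; the ratio is 18.4.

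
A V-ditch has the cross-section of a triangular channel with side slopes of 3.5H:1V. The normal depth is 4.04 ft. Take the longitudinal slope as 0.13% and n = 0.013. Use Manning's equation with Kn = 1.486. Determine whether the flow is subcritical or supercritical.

For a triangular section with side slope z = 3.5: A = zy² = 3.5×4.04² = 57.13 ft²; P = 2y√(1+z²) = 2×4.04×3.64 = 29.41 ft.
Hydraulic radius R = A/P = 57.13/29.41 = 1.942 ft.
V = (1.486/n) R^(2/3) √S = (1.486/0.013) × 1.942^(2/3) × √0.0013 = 6.416 ft/s. Hydraulic depth D_h = A/T = 57.13/28.28 = 2.02 ft.
Froude number Fr = V/√(g·D_h) = 6.416/√(32.2×2.02) = 0.796, which is less than 1, so the flow is subcritical.

subcritical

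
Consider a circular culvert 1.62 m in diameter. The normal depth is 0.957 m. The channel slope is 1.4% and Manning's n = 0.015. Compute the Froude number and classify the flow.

For a circular section of diameter D = 1.62 m at depth y = 0.957 m, the central angle is θ = 2 arccos(1 − 2y/D) = 3.507 rad. Then A = (D²/8)(θ − sin θ) = 1.267 m² and P = Dθ/2 = 2.84 m.
Hydraulic radius R = A/P = 1.267/2.84 = 0.4462 m.
V = (1/n) R^(2/3) √S = (1/0.015) × 0.4462^(2/3) × √0.014 = 4.606 m/s. Hydraulic depth D_h = A/T = 1.267/1.593 = 0.7956 m.
Froude number Fr = V/√(g·D_h) = 4.606/√(9.81×0.7956) = 1.65, which is greater than 1, so the flow is supercritical.

supercritical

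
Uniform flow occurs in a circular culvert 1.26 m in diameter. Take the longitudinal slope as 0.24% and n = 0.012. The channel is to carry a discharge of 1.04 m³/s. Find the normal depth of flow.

y_n = 0.586 m

Manning's equation rearranged: A R^(2/3) = nQ / (1·√S) = 0.012 × 1.04 / (√0.0024) = 0.2547.
Trying y = 0.519 m: A R^(2/3) = 0.2052 — low.
Trying y = 0.67 m: A R^(2/3) = 0.32 — high.
Trying y = 0.586 m: A R^(2/3) = 0.2548 — ≈ 0.2547.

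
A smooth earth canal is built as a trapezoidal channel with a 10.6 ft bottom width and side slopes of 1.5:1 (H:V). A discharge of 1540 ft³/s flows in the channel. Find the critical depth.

y_c = 6.43 ft

At critical depth, Q² T / (g A³) = 1, i.e. A³/T = Q²/g = 1540²/32.2 = 73650.
At y = 5.72 ft: A³/T = 47570 — too small.
At y = 7.77 ft: A³/T = 152500 — too large.
At y = 6.43 ft: A³/T = 73800 — close enough.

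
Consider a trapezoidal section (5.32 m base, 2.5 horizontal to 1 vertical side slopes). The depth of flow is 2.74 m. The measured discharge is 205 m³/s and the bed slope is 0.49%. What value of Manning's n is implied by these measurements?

n = 0.016

With bottom width b = 5.32 m and side slope z = 2.5: A = (b + zy)y = (5.32 + 2.5×2.74)×2.74 = 33.35 m²; P = b + 2y√(1+z²) = 5.32 + 2×2.74×2.693 = 20.08 m.
Hydraulic radius R = A/P = 33.35/20.08 = 1.661 m.
Rearranging Manning's equation: n = (1/Q) A R^(2/3) S^(1/2) = (1/205) × 33.35 × 1.661^(2/3) × √0.0049 = 0.016.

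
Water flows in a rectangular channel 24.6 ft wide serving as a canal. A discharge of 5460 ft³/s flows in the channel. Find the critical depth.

For a rectangular channel, critical depth y_c = (q²/g)^(1/3) where q = Q/b = 5460/24.6 = 222 ft²/s.
So y_c = (222²/32.2)^(1/3) = 11.5 ft.

y_c = 11.5 ft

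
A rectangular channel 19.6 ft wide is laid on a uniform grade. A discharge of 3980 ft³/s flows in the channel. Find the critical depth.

y_c = 10.9 ft

For a rectangular channel, critical depth y_c = (q²/g)^(1/3) where q = Q/b = 3980/19.6 = 203.1 ft²/s.
So y_c = (203.1²/32.2)^(1/3) = 10.9 ft.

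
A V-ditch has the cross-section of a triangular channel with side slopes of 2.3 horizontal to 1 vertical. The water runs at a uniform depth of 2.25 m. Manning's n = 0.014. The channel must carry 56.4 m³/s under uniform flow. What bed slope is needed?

For a triangular section with side slope z = 2.3: A = zy² = 2.3×2.25² = 11.64 m²; P = 2y√(1+z²) = 2×2.25×2.508 = 11.29 m.
Hydraulic radius R = A/P = 11.64/11.29 = 1.032 m.
From Manning's equation, S = [nQ / (1 A R^(2/3))]² = [0.014 × 56.4 / (1 × 11.64 × 1.032^(2/3))]² = 0.00441.

S = 0.00441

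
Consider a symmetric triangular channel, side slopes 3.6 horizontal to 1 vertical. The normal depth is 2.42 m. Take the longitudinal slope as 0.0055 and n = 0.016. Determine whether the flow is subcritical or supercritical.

supercritical

For a triangular section with side slope z = 3.6: A = zy² = 3.6×2.42² = 21.08 m²; P = 2y√(1+z²) = 2×2.42×3.736 = 18.08 m.
Hydraulic radius R = A/P = 21.08/18.08 = 1.166 m.
V = (1/n) R^(2/3) √S = (1/0.016) × 1.166^(2/3) × √0.0055 = 5.134 m/s. Hydraulic depth D_h = A/T = 21.08/17.42 = 1.21 m.
Froude number Fr = V/√(g·D_h) = 5.134/√(9.81×1.21) = 1.49, which is greater than 1, so the flow is supercritical.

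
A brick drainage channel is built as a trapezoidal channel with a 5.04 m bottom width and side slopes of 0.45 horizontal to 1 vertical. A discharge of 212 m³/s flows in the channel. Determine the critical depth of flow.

At critical depth, Q² T / (g A³) = 1, i.e. A³/T = Q²/g = 212²/9.81 = 4581.
Try y = 5.84 m: A³/T = 8722 — high.
Try y = 4.07 m: A³/T = 2513 — low.
Try y = 4.85 m: A³/T = 4570 — ≈ 4581.

y_c = 4.85 m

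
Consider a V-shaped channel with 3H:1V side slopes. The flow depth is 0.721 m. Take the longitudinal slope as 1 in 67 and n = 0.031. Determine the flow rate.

For a triangular section with side slope z = 3: A = zy² = 3×0.721² = 1.56 m²; P = 2y√(1+z²) = 2×0.721×3.162 = 4.56 m.
Hydraulic radius R = A/P = 1.56/4.56 = 0.342 m.
Manning's equation: Q = (1/n) A R^(2/3) S^(1/2) = (1/0.031) × 1.56 × 0.342^(2/3) × 0.01493^(1/2) = 3.01 m³/s.

Q = 3.01 m³/s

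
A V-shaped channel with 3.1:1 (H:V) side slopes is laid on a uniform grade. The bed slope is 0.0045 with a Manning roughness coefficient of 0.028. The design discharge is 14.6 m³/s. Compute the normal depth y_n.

y_n = 1.55 m

Manning's equation rearranged: A R^(2/3) = nQ / (1·√S) = 0.028 × 14.6 / (√0.0045) = 6.094.
Try y = 1.71 m: A R^(2/3) = 7.901 — high.
Try y = 1.23 m: A R^(2/3) = 3.282 — low.
Try y = 1.55 m: A R^(2/3) = 6.08 — ≈ 6.094.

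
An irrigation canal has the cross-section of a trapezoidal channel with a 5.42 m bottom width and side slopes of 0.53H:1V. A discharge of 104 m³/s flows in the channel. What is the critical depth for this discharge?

At critical depth, Q² T / (g A³) = 1, i.e. A³/T = Q²/g = 104²/9.81 = 1103.
Try y = 3.4 m: A³/T = 1641 — too large.
Try y = 3.02 m: A³/T = 1106 — matches.

y_c = 3.02 m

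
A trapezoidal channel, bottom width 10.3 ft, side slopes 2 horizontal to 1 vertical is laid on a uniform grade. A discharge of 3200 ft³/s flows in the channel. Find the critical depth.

At critical depth, Q² T / (g A³) = 1, i.e. A³/T = Q²/g = 3200²/32.2 = 318000.
At y = 10.9 ft: A³/T = 794700 — too large.
At y = 7.25 ft: A³/T = 147900 — too small.
At y = 8.75 ft: A³/T = 317700 — close enough.

y_c = 8.75 ft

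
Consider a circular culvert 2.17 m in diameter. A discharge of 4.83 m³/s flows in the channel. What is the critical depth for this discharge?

At critical depth, Q² T / (g A³) = 1, i.e. A³/T = Q²/g = 4.83²/9.81 = 2.378.
Try y = 0.922 m: A³/T = 1.563 — too small.
Try y = 1.27 m: A³/T = 5.318 — too large.
Try y = 1.03 m: A³/T = 2.389 — ≈ 2.378.

y_c = 1.03 m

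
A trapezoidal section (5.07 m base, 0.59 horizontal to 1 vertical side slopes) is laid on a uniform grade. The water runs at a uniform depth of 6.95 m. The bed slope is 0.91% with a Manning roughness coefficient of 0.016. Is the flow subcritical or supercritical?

supercritical

With bottom width b = 5.07 m and side slope z = 0.59: A = (b + zy)y = (5.07 + 0.59×6.95)×6.95 = 63.73 m²; P = b + 2y√(1+z²) = 5.07 + 2×6.95×1.161 = 21.21 m.
Hydraulic radius R = A/P = 63.73/21.21 = 3.005 m.
V = (1/n) R^(2/3) √S = (1/0.016) × 3.005^(2/3) × √0.0091 = 12.42 m/s. Hydraulic depth D_h = A/T = 63.73/13.27 = 4.803 m.
Froude number Fr = V/√(g·D_h) = 12.42/√(9.81×4.803) = 1.81, which is greater than 1, so the flow is supercritical.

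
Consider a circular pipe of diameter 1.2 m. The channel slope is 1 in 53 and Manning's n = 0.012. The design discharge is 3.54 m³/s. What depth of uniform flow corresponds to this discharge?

y_n = 0.677 m

Manning's equation rearranged: A R^(2/3) = nQ / (1·√S) = 0.012 × 3.54 / (√0.01887) = 0.3093.
Try y = 0.535 m: A R^(2/3) = 0.2077 — short.
Try y = 0.763 m: A R^(2/3) = 0.3714 — over.
Try y = 0.677 m: A R^(2/3) = 0.3092 — ≈ 0.3093.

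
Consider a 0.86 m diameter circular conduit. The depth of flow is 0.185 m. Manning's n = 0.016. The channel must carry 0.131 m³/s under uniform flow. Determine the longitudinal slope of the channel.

S = 0.00982

For a circular section of diameter D = 0.86 m at depth y = 0.185 m, the central angle is θ = 2 arccos(1 − 2y/D) = 1.929 rad. Then A = (D²/8)(θ − sin θ) = 0.09177 m² and P = Dθ/2 = 0.8295 m.
Hydraulic radius R = A/P = 0.09177/0.8295 = 0.1106 m.
From Manning's equation, S = [nQ / (1 A R^(2/3))]² = [0.016 × 0.131 / (1 × 0.09177 × 0.1106^(2/3))]² = 0.00982.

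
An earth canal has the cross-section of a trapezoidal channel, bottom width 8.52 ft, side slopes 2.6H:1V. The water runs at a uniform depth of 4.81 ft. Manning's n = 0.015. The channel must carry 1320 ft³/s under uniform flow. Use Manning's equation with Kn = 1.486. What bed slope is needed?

S = 0.00427

With bottom width b = 8.52 ft and side slope z = 2.6: A = (b + zy)y = (8.52 + 2.6×4.81)×4.81 = 101.1 ft²; P = b + 2y√(1+z²) = 8.52 + 2×4.81×2.786 = 35.32 ft.
Hydraulic radius R = A/P = 101.1/35.32 = 2.864 ft.
From Manning's equation, S = [nQ / (1.486 A R^(2/3))]² = [0.015 × 1320 / (1.486 × 101.1 × 2.864^(2/3))]² = 0.00427.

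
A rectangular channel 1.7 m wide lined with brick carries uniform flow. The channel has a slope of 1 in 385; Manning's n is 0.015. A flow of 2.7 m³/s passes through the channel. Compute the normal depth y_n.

y_n = 0.833 m

Manning's equation rearranged: A R^(2/3) = nQ / (1·√S) = 0.015 × 2.7 / (√0.002597) = 0.7947.
At y = 1.03 m: A R^(2/3) = 1.052 — high.
At y = 0.675 m: A R^(2/3) = 0.598 — low.
At y = 0.833 m: A R^(2/3) = 0.7951 — close enough.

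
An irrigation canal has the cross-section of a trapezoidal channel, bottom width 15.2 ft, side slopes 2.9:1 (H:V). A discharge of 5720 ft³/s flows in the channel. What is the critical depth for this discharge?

y_c = 9.65 ft

At critical depth, Q² T / (g A³) = 1, i.e. A³/T = Q²/g = 5720²/32.2 = 1016000.
Try y = 7.82 ft: A³/T = 429200 — low.
Try y = 9.65 ft: A³/T = 1017000 — close enough.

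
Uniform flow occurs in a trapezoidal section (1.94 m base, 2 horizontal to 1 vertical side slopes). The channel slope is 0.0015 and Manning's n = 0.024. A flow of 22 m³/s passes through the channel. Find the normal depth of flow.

y_n = 2.07 m

Manning's equation rearranged: A R^(2/3) = nQ / (1·√S) = 0.024 × 22 / (√0.0015) = 13.63.
At y = 2.34 m: A R^(2/3) = 17.96 — over.
At y = 2.07 m: A R^(2/3) = 13.61 — close enough.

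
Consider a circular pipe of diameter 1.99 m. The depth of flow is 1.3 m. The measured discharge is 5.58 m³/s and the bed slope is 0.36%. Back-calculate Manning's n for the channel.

n = 0.016

For a circular section of diameter D = 1.99 m at depth y = 1.3 m, the central angle is θ = 2 arccos(1 − 2y/D) = 3.765 rad. Then A = (D²/8)(θ − sin θ) = 2.152 m² and P = Dθ/2 = 3.746 m.
Hydraulic radius R = A/P = 2.152/3.746 = 0.5746 m.
Rearranging Manning's equation: n = (1/Q) A R^(2/3) S^(1/2) = (1/5.58) × 2.152 × 0.5746^(2/3) × √0.0036 = 0.016.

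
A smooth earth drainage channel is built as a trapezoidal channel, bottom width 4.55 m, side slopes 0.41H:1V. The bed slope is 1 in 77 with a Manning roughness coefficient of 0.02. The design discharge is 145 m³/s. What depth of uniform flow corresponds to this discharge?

Manning's equation rearranged: A R^(2/3) = nQ / (1·√S) = 0.02 × 145 / (√0.01299) = 25.45.
Try y = 2.81 m: A R^(2/3) = 21.07 — too small.
Try y = 3.58 m: A R^(2/3) = 31.32 — too large.
Try y = 3.16 m: A R^(2/3) = 25.51 — matches.

y_n = 3.16 m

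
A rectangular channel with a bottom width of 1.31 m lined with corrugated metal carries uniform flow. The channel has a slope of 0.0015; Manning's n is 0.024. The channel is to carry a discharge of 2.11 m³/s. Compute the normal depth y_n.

y_n = 1.65 m

Manning's equation rearranged: A R^(2/3) = nQ / (1·√S) = 0.024 × 2.11 / (√0.0015) = 1.308.
Try y = 1.81 m: A R^(2/3) = 1.456 — too large.
Try y = 1.2 m: A R^(2/3) = 0.8868 — too small.
Try y = 1.65 m: A R^(2/3) = 1.305 — ≈ 1.308.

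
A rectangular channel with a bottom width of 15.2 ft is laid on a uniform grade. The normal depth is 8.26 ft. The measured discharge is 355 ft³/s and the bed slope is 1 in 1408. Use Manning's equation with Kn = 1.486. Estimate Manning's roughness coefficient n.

n = 0.035

Flow area A = b·y = 15.2 × 8.26 = 125.6 ft². Wetted perimeter P = b + 2y = 15.2 + 2×8.26 = 31.72 ft.
Hydraulic radius R = A/P = 125.6/31.72 = 3.958 ft.
Rearranging Manning's equation: n = (1.486/Q) A R^(2/3) S^(1/2) = (1.486/355) × 125.6 × 3.958^(2/3) × √0.0007102 = 0.035.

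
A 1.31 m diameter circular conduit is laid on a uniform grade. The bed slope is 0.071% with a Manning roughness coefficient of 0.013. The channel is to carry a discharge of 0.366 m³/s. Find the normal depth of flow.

y_n = 0.473 m

Manning's equation rearranged: A R^(2/3) = nQ / (1·√S) = 0.013 × 0.366 / (√0.00071) = 0.1786.
Try y = 0.369 m: A R^(2/3) = 0.1109 — short.
Try y = 0.574 m: A R^(2/3) = 0.2544 — over.
Try y = 0.473 m: A R^(2/3) = 0.1785 — ≈ 0.1786.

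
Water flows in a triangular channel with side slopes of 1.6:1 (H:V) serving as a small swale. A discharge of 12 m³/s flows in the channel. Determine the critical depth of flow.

y_c = 1.63 m

At critical depth, Q² T / (g A³) = 1, i.e. A³/T = Q²/g = 12²/9.81 = 14.68.
Try y = 1.38 m: A³/T = 6.406 — too small.
Try y = 1.63 m: A³/T = 14.73 — matches.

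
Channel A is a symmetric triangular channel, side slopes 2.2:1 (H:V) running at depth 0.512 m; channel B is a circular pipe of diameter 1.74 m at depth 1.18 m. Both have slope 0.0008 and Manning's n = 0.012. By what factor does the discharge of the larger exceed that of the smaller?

Channel A: For a triangular section with side slope z = 2.2: A = zy² = 2.2×0.512² = 0.5767 m²; P = 2y√(1+z²) = 2×0.512×2.417 = 2.475 m. Hydraulic radius R = A/P = 0.5767/2.475 = 0.2331 m. Q_A = (1/0.012)·0.5767·0.2331^(2/3)·√0.0008 = 0.5148 m³/s.
Channel B: For a circular section of diameter D = 1.74 m at depth y = 1.18 m, the central angle is θ = 2 arccos(1 − 2y/D) = 3.87 rad. Then A = (D²/8)(θ − sin θ) = 1.717 m² and P = Dθ/2 = 3.367 m. Hydraulic radius R = A/P = 1.717/3.367 = 0.5098 m. Q_B = (1/0.012)·1.717·0.5098^(2/3)·√0.0008 = 2.582 m³/s.
The larger discharge is 2.582 m³/s and the smaller is 0.5148 m³/s; the ratio is 5.02.

5.02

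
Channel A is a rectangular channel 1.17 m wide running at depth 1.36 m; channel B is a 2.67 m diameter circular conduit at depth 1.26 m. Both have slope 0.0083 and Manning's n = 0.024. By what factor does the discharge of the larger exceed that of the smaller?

Channel A: Flow area A = b·y = 1.17 × 1.36 = 1.591 m². Wetted perimeter P = b + 2y = 1.17 + 2×1.36 = 3.89 m. Hydraulic radius R = A/P = 1.591/3.89 = 0.409 m. Q_A = (1/0.024)·1.591·0.409^(2/3)·√0.0083 = 3.328 m³/s.
Channel B: For a circular section of diameter D = 2.67 m at depth y = 1.26 m, the central angle is θ = 2 arccos(1 − 2y/D) = 3.029 rad. Then A = (D²/8)(θ − sin θ) = 2.599 m² and P = Dθ/2 = 4.044 m. Hydraulic radius R = A/P = 2.599/4.044 = 0.6428 m. Q_B = (1/0.024)·2.599·0.6428^(2/3)·√0.0083 = 7.349 m³/s.
The larger discharge is 7.349 m³/s and the smaller is 3.328 m³/s; the ratio is 2.21.

2.21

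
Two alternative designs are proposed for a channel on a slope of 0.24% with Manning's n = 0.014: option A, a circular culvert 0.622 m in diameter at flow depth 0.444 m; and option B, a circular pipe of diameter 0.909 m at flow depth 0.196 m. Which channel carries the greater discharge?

channel A

Channel A: For a circular section of diameter D = 0.622 m at depth y = 0.444 m, the central angle is θ = 2 arccos(1 − 2y/D) = 4.025 rad. Then A = (D²/8)(θ − sin θ) = 0.2321 m² and P = Dθ/2 = 1.252 m. Hydraulic radius R = A/P = 0.2321/1.252 = 0.1854 m. Q_A = (1/0.014)·0.2321·0.1854^(2/3)·√0.0024 = 0.264 m³/s.
Channel B: For a circular section of diameter D = 0.909 m at depth y = 0.196 m, the central angle is θ = 2 arccos(1 − 2y/D) = 1.932 rad. Then A = (D²/8)(θ − sin θ) = 0.1029 m² and P = Dθ/2 = 0.8779 m. Hydraulic radius R = A/P = 0.1029/0.8779 = 0.1172 m. Q_B = (1/0.014)·0.1029·0.1172^(2/3)·√0.0024 = 0.0862 m³/s.
Q_A = 0.264 m³/s vs Q_B = 0.0862 m³/s, so channel A carries more.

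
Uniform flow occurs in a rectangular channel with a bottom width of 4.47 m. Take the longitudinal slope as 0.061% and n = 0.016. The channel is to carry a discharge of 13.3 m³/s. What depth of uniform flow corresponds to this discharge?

Manning's equation rearranged: A R^(2/3) = nQ / (1·√S) = 0.016 × 13.3 / (√0.00061) = 8.616.
Try y = 1.44 m: A R^(2/3) = 5.892 — short.
Try y = 2.18 m: A R^(2/3) = 10.41 — over.
Try y = 1.9 m: A R^(2/3) = 8.645 — matches.

y_n = 1.9 m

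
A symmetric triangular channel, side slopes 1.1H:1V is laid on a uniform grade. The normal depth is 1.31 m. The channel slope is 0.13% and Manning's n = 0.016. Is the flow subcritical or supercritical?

For a triangular section with side slope z = 1.1: A = zy² = 1.1×1.31² = 1.888 m²; P = 2y√(1+z²) = 2×1.31×1.487 = 3.895 m.
Hydraulic radius R = A/P = 1.888/3.895 = 0.4847 m.
V = (1/n) R^(2/3) √S = (1/0.016) × 0.4847^(2/3) × √0.0013 = 1.39 m/s. Hydraulic depth D_h = A/T = 1.888/2.882 = 0.655 m.
Froude number Fr = V/√(g·D_h) = 1.39/√(9.81×0.655) = 0.549, which is less than 1, so the flow is subcritical.

subcritical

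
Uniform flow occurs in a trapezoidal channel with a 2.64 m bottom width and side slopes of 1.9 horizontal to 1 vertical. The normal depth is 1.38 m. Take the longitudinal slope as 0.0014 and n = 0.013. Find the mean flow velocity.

With bottom width b = 2.64 m and side slope z = 1.9: A = (b + zy)y = (2.64 + 1.9×1.38)×1.38 = 7.262 m²; P = b + 2y√(1+z²) = 2.64 + 2×1.38×2.147 = 8.566 m.
Hydraulic radius R = A/P = 7.262/8.566 = 0.8477 m.
From Manning's equation, V = (1/n) R^(2/3) S^(1/2) = (1/0.013) × 0.8477^(2/3) × 0.0014^(1/2) = 2.58 m/s.

V = 2.58 m/s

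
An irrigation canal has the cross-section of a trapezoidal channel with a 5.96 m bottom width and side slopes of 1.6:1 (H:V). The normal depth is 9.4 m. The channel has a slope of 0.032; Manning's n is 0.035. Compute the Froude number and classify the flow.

With bottom width b = 5.96 m and side slope z = 1.6: A = (b + zy)y = (5.96 + 1.6×9.4)×9.4 = 197.4 m²; P = b + 2y√(1+z²) = 5.96 + 2×9.4×1.887 = 41.43 m.
Hydraulic radius R = A/P = 197.4/41.43 = 4.764 m.
V = (1/n) R^(2/3) √S = (1/0.035) × 4.764^(2/3) × √0.032 = 14.47 m/s. Hydraulic depth D_h = A/T = 197.4/36.04 = 5.477 m.
Froude number Fr = V/√(g·D_h) = 14.47/√(9.81×5.477) = 1.97, which is greater than 1, so the flow is supercritical.

supercritical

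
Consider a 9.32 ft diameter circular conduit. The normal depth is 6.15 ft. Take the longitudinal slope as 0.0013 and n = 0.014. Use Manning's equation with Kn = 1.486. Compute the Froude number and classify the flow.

subcritical

For a circular section of diameter D = 9.32 ft at depth y = 6.15 ft, the central angle is θ = 2 arccos(1 − 2y/D) = 3.793 rad. Then A = (D²/8)(θ − sin θ) = 47.76 ft² and P = Dθ/2 = 17.67 ft.
Hydraulic radius R = A/P = 47.76/17.67 = 2.702 ft.
V = (1.486/n) R^(2/3) √S = (1.486/0.014) × 2.702^(2/3) × √0.0013 = 7.425 ft/s. Hydraulic depth D_h = A/T = 47.76/8.831 = 5.408 ft.
Froude number Fr = V/√(g·D_h) = 7.425/√(32.2×5.408) = 0.563, which is less than 1, so the flow is subcritical.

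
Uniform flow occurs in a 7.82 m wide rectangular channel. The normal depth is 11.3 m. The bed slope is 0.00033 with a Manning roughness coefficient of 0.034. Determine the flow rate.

Q = 96.1 m³/s

Flow area A = b·y = 7.82 × 11.3 = 88.37 m². Wetted perimeter P = b + 2y = 7.82 + 2×11.3 = 30.42 m.
Hydraulic radius R = A/P = 88.37/30.42 = 2.905 m.
Manning's equation: Q = (1/n) A R^(2/3) S^(1/2) = (1/0.034) × 88.37 × 2.905^(2/3) × 0.00033^(1/2) = 96.1 m³/s.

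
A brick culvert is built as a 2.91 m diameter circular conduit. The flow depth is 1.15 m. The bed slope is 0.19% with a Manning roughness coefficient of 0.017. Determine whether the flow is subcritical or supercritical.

For a circular section of diameter D = 2.91 m at depth y = 1.15 m, the central angle is θ = 2 arccos(1 − 2y/D) = 2.719 rad. Then A = (D²/8)(θ − sin θ) = 2.444 m² and P = Dθ/2 = 3.956 m.
Hydraulic radius R = A/P = 2.444/3.956 = 0.6178 m.
V = (1/n) R^(2/3) √S = (1/0.017) × 0.6178^(2/3) × √0.0019 = 1.86 m/s. Hydraulic depth D_h = A/T = 2.444/2.845 = 0.8591 m.
Froude number Fr = V/√(g·D_h) = 1.86/√(9.81×0.8591) = 0.641, which is less than 1, so the flow is subcritical.

subcritical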